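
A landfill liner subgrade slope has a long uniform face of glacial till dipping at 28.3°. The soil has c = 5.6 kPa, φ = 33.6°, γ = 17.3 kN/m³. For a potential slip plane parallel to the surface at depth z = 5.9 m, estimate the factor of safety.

FS = 1.37

For an infinite slope with a slip plane parallel to the surface (no pore pressure): FS = [c + γz cos²β tanφ] / [γz sinβ cosβ].
γz = 17.3·5.9 = 102.07 kN/m²
Numerator = 5.6 + 102.07·cos²28.3°·tan33.6° = 5.6 + 102.07·0.7752·0.6644 = 58.173 kPa
Denominator = 102.07·sin28.3°·cos28.3° = 102.07·0.4741·0.8805 = 42.606 kPa
FS = 58.173 / 42.606 = 1.365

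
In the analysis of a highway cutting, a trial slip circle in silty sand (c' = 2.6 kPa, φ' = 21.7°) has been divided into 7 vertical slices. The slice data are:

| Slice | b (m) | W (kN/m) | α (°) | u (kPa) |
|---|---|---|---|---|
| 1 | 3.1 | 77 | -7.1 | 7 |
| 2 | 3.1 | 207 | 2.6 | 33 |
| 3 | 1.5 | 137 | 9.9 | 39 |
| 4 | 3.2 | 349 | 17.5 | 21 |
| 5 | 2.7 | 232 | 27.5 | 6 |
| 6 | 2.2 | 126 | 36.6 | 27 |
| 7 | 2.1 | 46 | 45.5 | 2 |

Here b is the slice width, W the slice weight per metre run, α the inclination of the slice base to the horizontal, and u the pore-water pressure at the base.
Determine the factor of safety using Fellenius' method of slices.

Ordinary method of slices: FS = Σ[c'·Δl_i + (W_i cosα_i − u_i·Δl_i)·tanφ'] / Σ W_i sinα_i, with Δl_i = b_i / cosα_i.
Slice 1: Δl = 3.1/cos(-7.1°) = 3.124 m; N'_1 = 77·cos(-7.1°) − 7·3.124 = 54.5; c'Δl = 8.12; W sinα = -9.5
Slice 2: Δl = 3.1/cos2.6° = 3.103 m; N'_2 = 207·cos2.6° − 33·3.103 = 104.4; c'Δl = 8.07; W sinα = 9.4
Slice 3: Δl = 1.5/cos9.9° = 1.523 m; N'_3 = 137·cos9.9° − 39·1.523 = 75.6; c'Δl = 3.96; W sinα = 23.6
Slice 4: Δl = 3.2/cos17.5° = 3.355 m; N'_4 = 349·cos17.5° − 21·3.355 = 262.4; c'Δl = 8.72; W sinα = 104.9
Slice 5: Δl = 2.7/cos27.5° = 3.044 m; N'_5 = 232·cos27.5° − 6·3.044 = 187.5; c'Δl = 7.91; W sinα = 107.1
Slice 6: Δl = 2.2/cos36.6° = 2.740 m; N'_6 = 126·cos36.6° − 27·2.740 = 27.2; c'Δl = 7.12; W sinα = 75.1
Slice 7: Δl = 2.1/cos45.5° = 2.996 m; N'_7 = 46·cos45.5° − 2·2.996 = 26.2; c'Δl = 7.79; W sinα = 32.8
Σc'Δl = 51.7 kN/m; ΣN' = 737.8 kN/m; ΣW sinα = 343.4 kN/m
Resisting = 51.7 + 737.8·tan21.7° = 51.7 + 293.6 = 345.3 kN/m
FS = 345.3 / 343.4 = 1.005

FS = 1.01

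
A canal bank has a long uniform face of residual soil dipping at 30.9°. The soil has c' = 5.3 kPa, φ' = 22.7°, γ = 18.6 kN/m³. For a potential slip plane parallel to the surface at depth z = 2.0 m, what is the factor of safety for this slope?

FS = 1.02

For an infinite slope with a slip plane parallel to the surface (no pore pressure): FS = [c' + γz cos²β tanφ'] / [γz sinβ cosβ].
γz = 18.6·2.0 = 37.20 kN/m²
Numerator = 5.3 + 37.20·cos²30.9°·tan22.7° = 5.3 + 37.20·0.7363·0.4183 = 16.757 kPa
Denominator = 37.20·sin30.9°·cos30.9° = 37.20·0.5135·0.8581 = 16.392 kPa
FS = 16.757 / 16.392 = 1.022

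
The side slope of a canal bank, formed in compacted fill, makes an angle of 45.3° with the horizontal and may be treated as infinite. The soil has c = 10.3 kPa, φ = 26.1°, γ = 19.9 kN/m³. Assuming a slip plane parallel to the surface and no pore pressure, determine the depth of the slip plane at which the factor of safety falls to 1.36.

Setting FS = 1.36 in FS = [c + γz cos²β tanφ] / [γz sinβ cosβ] and solving for z:
z = c / [γ cosβ (FS·sinβ − cosβ·tanφ)]
  = 10.3 / [19.9·cos45.3°·(1.36·sin45.3° − cos45.3°·tan26.1°)]
  = 10.3 / [19.9·0.7034·(1.36·0.7108 − 0.7034·0.4899)]
  = 10.3 / 8.7078 = 1.183 m

z = 1.18 m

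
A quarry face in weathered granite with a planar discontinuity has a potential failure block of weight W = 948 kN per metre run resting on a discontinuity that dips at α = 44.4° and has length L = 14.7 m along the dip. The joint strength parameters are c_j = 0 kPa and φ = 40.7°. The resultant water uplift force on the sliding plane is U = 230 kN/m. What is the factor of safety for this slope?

Resolving the block weight along and normal to the plane and applying the Mohr–Coulomb strength on the joint:
N' = W cosα − U = 948·cos44.4° − 230 = 447.3 kN/m
Driving force T = W sinα = 948·sin44.4° = 663.3 kN/m
Resisting force R = c_j·L + N'·tanφ = 0·14.7 + 447.3·tan40.7° = 0.0 + 384.8 = 384.8 kN/m
FS = R / T = 384.8 / 663.3 = 0.580

FS = 0.58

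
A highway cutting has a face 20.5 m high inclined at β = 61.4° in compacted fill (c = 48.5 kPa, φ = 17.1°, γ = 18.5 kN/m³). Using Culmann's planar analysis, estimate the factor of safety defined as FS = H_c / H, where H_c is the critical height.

FS = 1.51

H_c = (4c/γ) · sinβ cosφ / [1 − cos(β − φ)]
    = (4·48.5/18.5) · sin61.4°·cos17.1° / [1 − cos44.3°]
    = 10.486 · 0.8392 / 0.2843 = 30.95 m
FS = H_c / H = 30.95 / 20.5 = 1.510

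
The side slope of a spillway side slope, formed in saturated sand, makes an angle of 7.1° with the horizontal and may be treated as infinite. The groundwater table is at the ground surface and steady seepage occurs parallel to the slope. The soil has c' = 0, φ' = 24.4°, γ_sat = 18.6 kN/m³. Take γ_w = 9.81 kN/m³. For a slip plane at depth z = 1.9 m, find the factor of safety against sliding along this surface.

FS = 1.72

With seepage parallel to the slope and the water table at the surface, the effective normal stress on the slip plane uses the buoyant unit weight γ' = γ_sat − γ_w while the driving shear stress uses γ_sat:
FS = [c' + γ' z cos²β tanφ'] / [γ_sat z sinβ cosβ]
(For c' = 0 this reduces to FS = (γ'/γ_sat)·tanφ'/tanβ.)
γ' = 18.6 − 9.81 = 8.79 kN/m³
Numerator = 0.0 + 8.79·1.9·cos²7.1°·tan24.4° = 0.0 + 8.79·1.9·0.9847·0.4536 = 7.460 kPa
Denominator = 18.6·1.9·sin7.1°·cos7.1° = 18.6·1.9·0.1236·0.9923 = 4.335 kPa
FS = 7.460 / 4.335 = 1.721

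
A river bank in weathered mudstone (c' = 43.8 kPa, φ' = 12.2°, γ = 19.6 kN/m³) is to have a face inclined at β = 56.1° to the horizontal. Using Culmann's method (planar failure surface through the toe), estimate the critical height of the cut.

Culmann's analysis gives the critical failure plane at α_cr = (β + φ')/2 = (56.1 + 12.2)/2 = 34.1°, and the critical height
H_c = (4c'/γ) · sinβ cosφ' / [1 − cos(β − φ')]
    = (4·43.8/19.6) · sin56.1°·cos12.2° / [1 − cos(43.9°)]
    = 8.939 · 0.8300·0.9774 / [1 − 0.7206]
    = 8.939 · 0.8113 / 0.2794
    = 25.95 m

H_c = 25.95 m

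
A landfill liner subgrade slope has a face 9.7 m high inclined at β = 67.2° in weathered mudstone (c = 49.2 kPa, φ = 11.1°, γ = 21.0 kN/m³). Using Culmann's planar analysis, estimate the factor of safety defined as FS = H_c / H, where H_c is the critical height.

FS = 1.98

H_c = (4c/γ) · sinβ cosφ / [1 − cos(β − φ)]
    = (4·49.2/21.0) · sin67.2°·cos11.1° / [1 − cos56.1°]
    = 9.371 · 0.9046 / 0.4423 = 19.17 m
FS = H_c / H = 19.17 / 9.7 = 1.976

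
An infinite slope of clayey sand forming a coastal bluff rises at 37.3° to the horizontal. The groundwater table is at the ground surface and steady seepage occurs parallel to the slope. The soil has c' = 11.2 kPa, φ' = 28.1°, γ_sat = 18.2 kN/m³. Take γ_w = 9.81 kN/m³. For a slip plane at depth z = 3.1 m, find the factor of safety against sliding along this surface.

With seepage parallel to the slope and the water table at the surface, the effective normal stress on the slip plane uses the buoyant unit weight γ' = γ_sat − γ_w while the driving shear stress uses γ_sat:
FS = [c' + γ' z cos²β tanφ'] / [γ_sat z sinβ cosβ]
γ' = 18.2 − 9.81 = 8.39 kN/m³
Numerator = 11.2 + 8.39·3.1·cos²37.3°·tan28.1° = 11.2 + 8.39·3.1·0.6328·0.5340 = 19.988 kPa
Denominator = 18.2·3.1·sin37.3°·cos37.3° = 18.2·3.1·0.6060·0.7955 = 27.197 kPa
FS = 19.988 / 27.197 = 0.735

FS = 0.73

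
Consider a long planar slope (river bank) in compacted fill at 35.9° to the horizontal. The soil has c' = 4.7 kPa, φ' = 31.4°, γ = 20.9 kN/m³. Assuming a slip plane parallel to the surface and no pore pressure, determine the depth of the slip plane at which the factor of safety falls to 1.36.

z = 0.92 m

Setting FS = 1.36 in FS = [c' + γz cos²β tanφ'] / [γz sinβ cosβ] and solving for z:
z = c' / [γ cosβ (FS·sinβ − cosβ·tanφ')]
  = 4.7 / [20.9·cos35.9°·(1.36·sin35.9° − cos35.9°·tan31.4°)]
  = 4.7 / [20.9·0.8100·(1.36·0.5864 − 0.8100·0.6104)]
  = 4.7 / 5.1300 = 0.916 m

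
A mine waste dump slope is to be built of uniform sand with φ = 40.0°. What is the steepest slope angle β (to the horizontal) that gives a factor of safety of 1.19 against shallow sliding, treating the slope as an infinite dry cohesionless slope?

β = 35.2°

For an infinite dry cohesionless slope FS = tanφ/tanβ, so tanβ = tanφ / FS.
tanβ = tan40.0° / 1.19 = 0.8391 / 1.19 = 0.7051
β = arctan(0.7051) = 35.19°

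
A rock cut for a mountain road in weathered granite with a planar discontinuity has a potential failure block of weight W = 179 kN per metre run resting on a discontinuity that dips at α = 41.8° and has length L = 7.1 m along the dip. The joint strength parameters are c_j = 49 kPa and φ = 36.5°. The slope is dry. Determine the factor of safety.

Resolving the block weight along and normal to the plane and applying the Mohr–Coulomb strength on the joint:
N' = W cosα = 179·cos41.8° = 133.4 kN/m
Driving force T = W sinα = 179·sin41.8° = 119.3 kN/m
Resisting force R = c_j·L + N'·tanφ = 49·7.1 + 133.4·tan36.5° = 347.9 + 98.7 = 446.6 kN/m
FS = R / T = 446.6 / 119.3 = 3.744

FS = 3.74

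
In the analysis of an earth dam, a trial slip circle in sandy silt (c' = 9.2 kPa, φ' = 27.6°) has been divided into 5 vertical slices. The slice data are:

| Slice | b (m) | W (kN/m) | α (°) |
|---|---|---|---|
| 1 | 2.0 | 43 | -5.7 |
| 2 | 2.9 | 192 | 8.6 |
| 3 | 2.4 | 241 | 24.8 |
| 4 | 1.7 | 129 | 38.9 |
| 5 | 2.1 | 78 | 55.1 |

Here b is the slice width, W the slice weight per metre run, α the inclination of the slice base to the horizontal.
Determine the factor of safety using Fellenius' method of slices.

Ordinary method of slices: FS = Σ[c'·Δl_i + (W_i cosα_i)·tanφ'] / Σ W_i sinα_i, with Δl_i = b_i / cosα_i.
Slice 1: Δl = 2.0/cos(-5.7°) = 2.010 m; N'_1 = 43·cos(-5.7°) = 42.8; c'Δl = 18.49; W sinα = -4.3
Slice 2: Δl = 2.9/cos8.6° = 2.933 m; N'_2 = 192·cos8.6° = 189.8; c'Δl = 26.98; W sinα = 28.7
Slice 3: Δl = 2.4/cos24.8° = 2.644 m; N'_3 = 241·cos24.8° = 218.8; c'Δl = 24.32; W sinα = 101.1
Slice 4: Δl = 1.7/cos38.9° = 2.184 m; N'_4 = 129·cos38.9° = 100.4; c'Δl = 20.10; W sinα = 81.0
Slice 5: Δl = 2.1/cos55.1° = 3.670 m; N'_5 = 78·cos55.1° = 44.6; c'Δl = 33.77; W sinα = 64.0
Σc'Δl = 123.7 kN/m; ΣN' = 596.4 kN/m; ΣW sinα = 270.5 kN/m
Resisting = 123.7 + 596.4·tan27.6° = 123.7 + 311.8 = 435.5 kN/m
FS = 435.5 / 270.5 = 1.610

FS = 1.61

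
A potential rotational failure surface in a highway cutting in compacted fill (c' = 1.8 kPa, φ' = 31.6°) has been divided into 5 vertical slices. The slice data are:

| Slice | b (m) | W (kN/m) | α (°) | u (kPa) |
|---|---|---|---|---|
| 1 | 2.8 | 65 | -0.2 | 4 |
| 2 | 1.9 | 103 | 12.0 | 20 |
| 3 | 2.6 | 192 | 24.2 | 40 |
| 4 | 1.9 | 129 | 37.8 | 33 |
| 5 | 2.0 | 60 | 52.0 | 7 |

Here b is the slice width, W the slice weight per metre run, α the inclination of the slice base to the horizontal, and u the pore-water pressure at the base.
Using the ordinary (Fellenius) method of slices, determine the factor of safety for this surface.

FS = 0.69

Ordinary method of slices: FS = Σ[c'·Δl_i + (W_i cosα_i − u_i·Δl_i)·tanφ'] / Σ W_i sinα_i, with Δl_i = b_i / cosα_i.
Slice 1: Δl = 2.8/cos(-0.2°) = 2.800 m; N'_1 = 65·cos(-0.2°) − 4·2.800 = 53.8; c'Δl = 5.04; W sinα = -0.2
Slice 2: Δl = 1.9/cos12.0° = 1.942 m; N'_2 = 103·cos12.0° − 20·1.942 = 61.9; c'Δl = 3.50; W sinα = 21.4
Slice 3: Δl = 2.6/cos24.2° = 2.851 m; N'_3 = 192·cos24.2° − 40·2.851 = 61.1; c'Δl = 5.13; W sinα = 78.7
Slice 4: Δl = 1.9/cos37.8° = 2.405 m; N'_4 = 129·cos37.8° − 33·2.405 = 22.6; c'Δl = 4.33; W sinα = 79.1
Slice 5: Δl = 2.0/cos52.0° = 3.249 m; N'_5 = 60·cos52.0° − 7·3.249 = 14.2; c'Δl = 5.85; W sinα = 47.3
Σc'Δl = 23.8 kN/m; ΣN' = 213.6 kN/m; ΣW sinα = 226.2 kN/m
Resisting = 23.8 + 213.6·tan31.6° = 23.8 + 131.4 = 155.2 kN/m
FS = 155.2 / 226.2 = 0.686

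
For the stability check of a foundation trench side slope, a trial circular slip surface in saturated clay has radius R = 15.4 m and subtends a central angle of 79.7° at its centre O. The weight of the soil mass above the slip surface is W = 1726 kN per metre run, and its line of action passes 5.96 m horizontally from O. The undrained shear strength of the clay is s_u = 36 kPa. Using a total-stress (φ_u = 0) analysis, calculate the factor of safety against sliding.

FS = 1.15

Taking moments about the centre O, the resisting moment is provided by the undrained shear strength acting along the arc:
Arc length L_a = R·θ = 15.4·(79.7°·π/180) = 15.4·1.3910 = 21.42 m
M_R = s_u·L_a·R = 36·21.42·15.4 = 11876.3 kN·m/m
M_D = W·d = 1726·5.96 = 10287.0 kN·m/m
FS = M_R / M_D = 11876.3 / 10287.0 = 1.154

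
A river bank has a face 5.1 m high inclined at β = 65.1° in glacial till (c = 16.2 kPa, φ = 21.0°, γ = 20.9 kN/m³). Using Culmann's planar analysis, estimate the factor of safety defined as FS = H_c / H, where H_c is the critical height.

H_c = (4c/γ) · sinβ cosφ / [1 − cos(β − φ)]
    = (4·16.2/20.9) · sin65.1°·cos21.0° / [1 − cos44.1°]
    = 3.100 · 0.8468 / 0.2819 = 9.31 m
FS = H_c / H = 9.31 / 5.1 = 1.826

FS = 1.83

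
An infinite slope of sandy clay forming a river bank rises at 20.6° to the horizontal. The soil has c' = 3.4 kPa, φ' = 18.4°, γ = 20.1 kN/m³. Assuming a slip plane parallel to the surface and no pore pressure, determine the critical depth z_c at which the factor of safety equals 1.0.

Setting FS = 1.00 in FS = [c' + γz cos²β tanφ'] / [γz sinβ cosβ] and solving for z:
z = c' / [γ cosβ (FS·sinβ − cosβ·tanφ')]
  = 3.4 / [20.1·cos20.6°·(1.00·sin20.6° − cos20.6°·tan18.4°)]
  = 3.4 / [20.1·0.9361·(1.00·0.3518 − 0.9361·0.3327)]
  = 3.4 / 0.7612 = 4.467 m

z_c = 4.47 m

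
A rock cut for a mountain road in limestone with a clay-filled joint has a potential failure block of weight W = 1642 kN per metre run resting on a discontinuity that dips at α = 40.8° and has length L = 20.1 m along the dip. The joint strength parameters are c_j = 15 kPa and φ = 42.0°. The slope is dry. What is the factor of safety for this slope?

Resolving the block weight along and normal to the plane and applying the Mohr–Coulomb strength on the joint:
N' = W cosα = 1642·cos40.8° = 1243.0 kN/m
Driving force T = W sinα = 1642·sin40.8° = 1072.9 kN/m
Resisting force R = c_j·L + N'·tanφ = 15·20.1 + 1243.0·tan42.0° = 301.5 + 1119.2 = 1420.7 kN/m
FS = R / T = 1420.7 / 1072.9 = 1.324

FS = 1.32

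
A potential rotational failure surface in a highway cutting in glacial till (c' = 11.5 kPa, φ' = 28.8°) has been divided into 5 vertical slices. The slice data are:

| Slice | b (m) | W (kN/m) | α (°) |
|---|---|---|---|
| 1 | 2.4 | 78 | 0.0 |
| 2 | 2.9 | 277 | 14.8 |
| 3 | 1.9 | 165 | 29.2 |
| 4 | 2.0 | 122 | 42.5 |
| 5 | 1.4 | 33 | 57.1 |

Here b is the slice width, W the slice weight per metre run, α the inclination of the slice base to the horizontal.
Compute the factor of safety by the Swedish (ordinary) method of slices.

Ordinary method of slices: FS = Σ[c'·Δl_i + (W_i cosα_i)·tanφ'] / Σ W_i sinα_i, with Δl_i = b_i / cosα_i.
Slice 1: Δl = 2.4/cos0.0° = 2.400 m; N'_1 = 78·cos0.0° = 78.0; c'Δl = 27.60; W sinα = 0.0
Slice 2: Δl = 2.9/cos14.8° = 3.000 m; N'_2 = 277·cos14.8° = 267.8; c'Δl = 34.49; W sinα = 70.8
Slice 3: Δl = 1.9/cos29.2° = 2.177 m; N'_3 = 165·cos29.2° = 144.0; c'Δl = 25.03; W sinα = 80.5
Slice 4: Δl = 2.0/cos42.5° = 2.713 m; N'_4 = 122·cos42.5° = 89.9; c'Δl = 31.20; W sinα = 82.4
Slice 5: Δl = 1.4/cos57.1° = 2.577 m; N'_5 = 33·cos57.1° = 17.9; c'Δl = 29.64; W sinα = 27.7
Σc'Δl = 148.0 kN/m; ΣN' = 597.7 kN/m; ΣW sinα = 261.4 kN/m
Resisting = 148.0 + 597.7·tan28.8° = 148.0 + 328.6 = 476.6 kN/m
FS = 476.6 / 261.4 = 1.823

FS = 1.82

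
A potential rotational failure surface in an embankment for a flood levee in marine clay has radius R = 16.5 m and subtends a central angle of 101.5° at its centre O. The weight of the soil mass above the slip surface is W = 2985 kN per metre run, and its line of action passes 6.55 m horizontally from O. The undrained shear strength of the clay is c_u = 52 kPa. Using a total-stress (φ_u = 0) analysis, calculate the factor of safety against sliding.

Taking moments about the centre O, the resisting moment is provided by the undrained shear strength acting along the arc:
Arc length L_a = R·θ = 16.5·(101.5°·π/180) = 16.5·1.7715 = 29.23 m
M_R = c_u·L_a·R = 52·29.23·16.5 = 25079.3 kN·m/m
M_D = W·d = 2985·6.55 = 19551.8 kN·m/m
FS = M_R / M_D = 25079.3 / 19551.8 = 1.283

FS = 1.28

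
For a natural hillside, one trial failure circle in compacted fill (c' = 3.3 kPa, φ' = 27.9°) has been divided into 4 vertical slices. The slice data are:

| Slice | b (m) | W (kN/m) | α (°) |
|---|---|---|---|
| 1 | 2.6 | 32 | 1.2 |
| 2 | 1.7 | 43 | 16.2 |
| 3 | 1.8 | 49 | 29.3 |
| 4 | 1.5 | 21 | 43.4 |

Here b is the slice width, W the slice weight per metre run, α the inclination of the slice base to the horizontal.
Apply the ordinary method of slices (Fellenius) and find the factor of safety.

FS = 1.91

Ordinary method of slices: FS = Σ[c'·Δl_i + (W_i cosα_i)·tanφ'] / Σ W_i sinα_i, with Δl_i = b_i / cosα_i.
Slice 1: Δl = 2.6/cos1.2° = 2.601 m; N'_1 = 32·cos1.2° = 32.0; c'Δl = 8.58; W sinα = 0.7
Slice 2: Δl = 1.7/cos16.2° = 1.770 m; N'_2 = 43·cos16.2° = 41.3; c'Δl = 5.84; W sinα = 12.0
Slice 3: Δl = 1.8/cos29.3° = 2.064 m; N'_3 = 49·cos29.3° = 42.7; c'Δl = 6.81; W sinα = 24.0
Slice 4: Δl = 1.5/cos43.4° = 2.064 m; N'_4 = 21·cos43.4° = 15.3; c'Δl = 6.81; W sinα = 14.4
Σc'Δl = 28.0 kN/m; ΣN' = 131.3 kN/m; ΣW sinα = 51.1 kN/m
Resisting = 28.0 + 131.3·tan27.9° = 28.0 + 69.5 = 97.6 kN/m
FS = 97.6 / 51.1 = 1.910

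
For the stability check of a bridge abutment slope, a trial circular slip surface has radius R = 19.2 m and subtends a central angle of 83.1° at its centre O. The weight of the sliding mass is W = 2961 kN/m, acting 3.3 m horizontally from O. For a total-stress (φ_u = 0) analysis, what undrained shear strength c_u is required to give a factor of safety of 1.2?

c_u = 21.9 kPa

FS = c_u·L_a·R / (W·d), so c_u = FS·W·d / (L_a·R).
Arc length L_a = R·θ = 19.2·(83.1°·π/180) = 19.2·1.4504 = 27.85 m
c_u = 1.2·2961·3.3 / (27.85·19.2) = 11725.6 / 534.66 = 21.93 kPa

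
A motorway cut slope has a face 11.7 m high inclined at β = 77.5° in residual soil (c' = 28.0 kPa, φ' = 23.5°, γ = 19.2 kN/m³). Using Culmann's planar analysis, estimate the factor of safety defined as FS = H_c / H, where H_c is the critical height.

H_c = (4c'/γ) · sinβ cosφ' / [1 − cos(β − φ')]
    = (4·28.0/19.2) · sin77.5°·cos23.5° / [1 − cos54.0°]
    = 5.833 · 0.8953 / 0.4122 = 12.67 m
FS = H_c / H = 12.67 / 11.7 = 1.083

FS = 1.08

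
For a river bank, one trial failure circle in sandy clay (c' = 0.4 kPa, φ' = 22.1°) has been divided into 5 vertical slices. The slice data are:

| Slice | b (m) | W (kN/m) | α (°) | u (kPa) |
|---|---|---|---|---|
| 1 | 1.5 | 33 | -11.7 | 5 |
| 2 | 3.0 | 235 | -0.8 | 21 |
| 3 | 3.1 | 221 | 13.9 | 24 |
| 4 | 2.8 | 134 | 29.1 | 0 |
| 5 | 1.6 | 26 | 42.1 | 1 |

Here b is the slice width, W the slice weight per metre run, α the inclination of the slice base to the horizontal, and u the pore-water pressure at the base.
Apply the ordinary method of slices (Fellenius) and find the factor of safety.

FS = 1.56

Ordinary method of slices: FS = Σ[c'·Δl_i + (W_i cosα_i − u_i·Δl_i)·tanφ'] / Σ W_i sinα_i, with Δl_i = b_i / cosα_i.
Slice 1: Δl = 1.5/cos(-11.7°) = 1.532 m; N'_1 = 33·cos(-11.7°) − 5·1.532 = 24.7; c'Δl = 0.61; W sinα = -6.7
Slice 2: Δl = 3.0/cos(-0.8°) = 3.000 m; N'_2 = 235·cos(-0.8°) − 21·3.000 = 172.0; c'Δl = 1.20; W sinα = -3.3
Slice 3: Δl = 3.1/cos13.9° = 3.194 m; N'_3 = 221·cos13.9° − 24·3.194 = 137.9; c'Δl = 1.28; W sinα = 53.1
Slice 4: Δl = 2.8/cos29.1° = 3.204 m; N'_4 = 134·cos29.1° − 0·3.204 = 117.1; c'Δl = 1.28; W sinα = 65.2
Slice 5: Δl = 1.6/cos42.1° = 2.156 m; N'_5 = 26·cos42.1° − 1·2.156 = 17.1; c'Δl = 0.86; W sinα = 17.4
Σc'Δl = 5.2 kN/m; ΣN' = 468.7 kN/m; ΣW sinα = 125.7 kN/m
Resisting = 5.2 + 468.7·tan22.1° = 5.2 + 190.3 = 195.6 kN/m
FS = 195.6 / 125.7 = 1.556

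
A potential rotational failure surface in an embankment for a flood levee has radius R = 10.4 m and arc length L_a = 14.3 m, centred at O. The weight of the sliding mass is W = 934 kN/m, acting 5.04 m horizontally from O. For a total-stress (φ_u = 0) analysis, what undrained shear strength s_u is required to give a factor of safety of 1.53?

s_u = 48.4 kPa

FS = s_u·L_a·R / (W·d), so s_u = FS·W·d / (L_a·R).
s_u = 1.53·934·5.04 / (14.30·10.4) = 7202.3 / 148.72 = 48.43 kPa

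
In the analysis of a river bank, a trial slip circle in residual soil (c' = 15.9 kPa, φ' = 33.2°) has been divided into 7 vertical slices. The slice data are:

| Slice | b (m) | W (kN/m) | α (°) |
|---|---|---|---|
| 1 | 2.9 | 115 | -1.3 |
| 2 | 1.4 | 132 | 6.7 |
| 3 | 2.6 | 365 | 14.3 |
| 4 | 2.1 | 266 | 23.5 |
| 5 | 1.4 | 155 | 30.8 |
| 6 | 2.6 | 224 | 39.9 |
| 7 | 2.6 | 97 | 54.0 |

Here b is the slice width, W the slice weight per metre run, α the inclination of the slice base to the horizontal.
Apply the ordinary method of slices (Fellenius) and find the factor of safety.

Ordinary method of slices: FS = Σ[c'·Δl_i + (W_i cosα_i)·tanφ'] / Σ W_i sinα_i, with Δl_i = b_i / cosα_i.
Slice 1: Δl = 2.9/cos(-1.3°) = 2.901 m; N'_1 = 115·cos(-1.3°) = 115.0; c'Δl = 46.12; W sinα = -2.6
Slice 2: Δl = 1.4/cos6.7° = 1.410 m; N'_2 = 132·cos6.7° = 131.1; c'Δl = 22.41; W sinα = 15.4
Slice 3: Δl = 2.6/cos14.3° = 2.683 m; N'_3 = 365·cos14.3° = 353.7; c'Δl = 42.66; W sinα = 90.2
Slice 4: Δl = 2.1/cos23.5° = 2.290 m; N'_4 = 266·cos23.5° = 243.9; c'Δl = 36.41; W sinα = 106.1
Slice 5: Δl = 1.4/cos30.8° = 1.630 m; N'_5 = 155·cos30.8° = 133.1; c'Δl = 25.92; W sinα = 79.4
Slice 6: Δl = 2.6/cos39.9° = 3.389 m; N'_6 = 224·cos39.9° = 171.8; c'Δl = 53.89; W sinα = 143.7
Slice 7: Δl = 2.6/cos54.0° = 4.423 m; N'_7 = 97·cos54.0° = 57.0; c'Δl = 70.33; W sinα = 78.5
Σc'Δl = 297.7 kN/m; ΣN' = 1205.7 kN/m; ΣW sinα = 510.5 kN/m
Resisting = 297.7 + 1205.7·tan33.2° = 297.7 + 789.0 = 1086.7 kN/m
FS = 1086.7 / 510.5 = 2.129

FS = 2.13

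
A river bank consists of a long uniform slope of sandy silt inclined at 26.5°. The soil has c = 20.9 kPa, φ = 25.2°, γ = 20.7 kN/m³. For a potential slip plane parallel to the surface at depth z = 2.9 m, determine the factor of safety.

FS = 1.82

For an infinite slope with a slip plane parallel to the surface (no pore pressure): FS = [c + γz cos²β tanφ] / [γz sinβ cosβ].
γz = 20.7·2.9 = 60.03 kN/m²
Numerator = 20.9 + 60.03·cos²26.5°·tan25.2° = 20.9 + 60.03·0.8009·0.4706 = 43.524 kPa
Denominator = 60.03·sin26.5°·cos26.5° = 60.03·0.4462·0.8949 = 23.971 kPa
FS = 43.524 / 23.971 = 1.816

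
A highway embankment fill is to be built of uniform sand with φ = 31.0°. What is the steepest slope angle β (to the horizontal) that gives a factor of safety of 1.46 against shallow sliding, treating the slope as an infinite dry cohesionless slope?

For an infinite dry cohesionless slope FS = tanφ/tanβ, so tanβ = tanφ / FS.
tanβ = tan31.0° / 1.46 = 0.6009 / 1.46 = 0.4115
β = arctan(0.4115) = 22.37°

β = 22.4°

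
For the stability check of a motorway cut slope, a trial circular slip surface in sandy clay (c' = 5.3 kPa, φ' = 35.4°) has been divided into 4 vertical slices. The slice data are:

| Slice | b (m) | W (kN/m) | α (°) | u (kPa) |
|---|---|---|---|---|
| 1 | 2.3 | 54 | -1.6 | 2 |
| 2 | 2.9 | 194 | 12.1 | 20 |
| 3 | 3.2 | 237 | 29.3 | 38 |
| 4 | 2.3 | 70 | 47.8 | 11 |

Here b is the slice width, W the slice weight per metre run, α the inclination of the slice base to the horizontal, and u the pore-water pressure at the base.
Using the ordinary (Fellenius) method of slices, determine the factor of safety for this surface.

FS = 1.20

Ordinary method of slices: FS = Σ[c'·Δl_i + (W_i cosα_i − u_i·Δl_i)·tanφ'] / Σ W_i sinα_i, with Δl_i = b_i / cosα_i.
Slice 1: Δl = 2.3/cos(-1.6°) = 2.301 m; N'_1 = 54·cos(-1.6°) − 2·2.301 = 49.4; c'Δl = 12.19; W sinα = -1.5
Slice 2: Δl = 2.9/cos12.1° = 2.966 m; N'_2 = 194·cos12.1° − 20·2.966 = 130.4; c'Δl = 15.72; W sinα = 40.7
Slice 3: Δl = 3.2/cos29.3° = 3.669 m; N'_3 = 237·cos29.3° − 38·3.669 = 67.2; c'Δl = 19.45; W sinα = 116.0
Slice 4: Δl = 2.3/cos47.8° = 3.424 m; N'_4 = 70·cos47.8° − 11·3.424 = 9.4; c'Δl = 18.15; W sinα = 51.9
Σc'Δl = 65.5 kN/m; ΣN' = 256.3 kN/m; ΣW sinα = 207.0 kN/m
Resisting = 65.5 + 256.3·tan35.4° = 65.5 + 182.2 = 247.7 kN/m
FS = 247.7 / 207.0 = 1.197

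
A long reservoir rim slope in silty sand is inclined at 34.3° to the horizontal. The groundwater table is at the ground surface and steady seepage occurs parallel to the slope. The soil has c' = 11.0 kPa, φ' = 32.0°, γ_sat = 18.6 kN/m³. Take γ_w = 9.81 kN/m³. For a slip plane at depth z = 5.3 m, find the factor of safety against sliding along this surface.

FS = 0.67

With seepage parallel to the slope and the water table at the surface, the effective normal stress on the slip plane uses the buoyant unit weight γ' = γ_sat − γ_w while the driving shear stress uses γ_sat:
FS = [c' + γ' z cos²β tanφ'] / [γ_sat z sinβ cosβ]
γ' = 18.6 − 9.81 = 8.79 kN/m³
Numerator = 11.0 + 8.79·5.3·cos²34.3°·tan32.0° = 11.0 + 8.79·5.3·0.6824·0.6249 = 30.866 kPa
Denominator = 18.6·5.3·sin34.3°·cos34.3° = 18.6·5.3·0.5635·0.8261 = 45.892 kPa
FS = 30.866 / 45.892 = 0.673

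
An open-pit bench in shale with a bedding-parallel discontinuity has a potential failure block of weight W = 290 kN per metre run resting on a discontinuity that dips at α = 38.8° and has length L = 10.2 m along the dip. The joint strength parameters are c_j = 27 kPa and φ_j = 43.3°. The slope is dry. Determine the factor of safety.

FS = 2.69

Resolving the block weight along and normal to the plane and applying the Mohr–Coulomb strength on the joint:
N' = W cosα = 290·cos38.8° = 226.0 kN/m
Driving force T = W sinα = 290·sin38.8° = 181.7 kN/m
Resisting force R = c_j·L + N'·tanφ_j = 27·10.2 + 226.0·tan43.3° = 275.4 + 213.0 = 488.4 kN/m
FS = R / T = 488.4 / 181.7 = 2.688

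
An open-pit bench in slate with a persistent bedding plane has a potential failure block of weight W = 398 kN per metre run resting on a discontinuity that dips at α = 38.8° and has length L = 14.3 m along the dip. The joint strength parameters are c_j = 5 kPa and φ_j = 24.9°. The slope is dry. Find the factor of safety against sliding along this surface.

FS = 0.86

Resolving the block weight along and normal to the plane and applying the Mohr–Coulomb strength on the joint:
N' = W cosα = 398·cos38.8° = 310.2 kN/m
Driving force T = W sinα = 398·sin38.8° = 249.4 kN/m
Resisting force R = c_j·L + N'·tanφ_j = 5·14.3 + 310.2·tan24.9° = 71.5 + 144.0 = 215.5 kN/m
FS = R / T = 215.5 / 249.4 = 0.864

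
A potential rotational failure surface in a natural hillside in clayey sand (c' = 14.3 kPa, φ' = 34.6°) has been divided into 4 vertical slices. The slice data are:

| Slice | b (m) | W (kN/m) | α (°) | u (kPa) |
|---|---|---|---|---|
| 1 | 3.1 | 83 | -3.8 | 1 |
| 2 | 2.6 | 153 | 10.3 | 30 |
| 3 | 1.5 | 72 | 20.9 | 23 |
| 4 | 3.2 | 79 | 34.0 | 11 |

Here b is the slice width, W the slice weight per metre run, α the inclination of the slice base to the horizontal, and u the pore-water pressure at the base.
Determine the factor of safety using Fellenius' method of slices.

Ordinary method of slices: FS = Σ[c'·Δl_i + (W_i cosα_i − u_i·Δl_i)·tanφ'] / Σ W_i sinα_i, with Δl_i = b_i / cosα_i.
Slice 1: Δl = 3.1/cos(-3.8°) = 3.107 m; N'_1 = 83·cos(-3.8°) − 1·3.107 = 79.7; c'Δl = 44.43; W sinα = -5.5
Slice 2: Δl = 2.6/cos10.3° = 2.643 m; N'_2 = 153·cos10.3° − 30·2.643 = 71.3; c'Δl = 37.79; W sinα = 27.4
Slice 3: Δl = 1.5/cos20.9° = 1.606 m; N'_3 = 72·cos20.9° − 23·1.606 = 30.3; c'Δl = 22.96; W sinα = 25.7
Slice 4: Δl = 3.2/cos34.0° = 3.860 m; N'_4 = 79·cos34.0° − 11·3.860 = 23.0; c'Δl = 55.20; W sinα = 44.2
Σc'Δl = 160.4 kN/m; ΣN' = 204.3 kN/m; ΣW sinα = 91.7 kN/m
Resisting = 160.4 + 204.3·tan34.6° = 160.4 + 141.0 = 301.3 kN/m
FS = 301.3 / 91.7 = 3.285

FS = 3.29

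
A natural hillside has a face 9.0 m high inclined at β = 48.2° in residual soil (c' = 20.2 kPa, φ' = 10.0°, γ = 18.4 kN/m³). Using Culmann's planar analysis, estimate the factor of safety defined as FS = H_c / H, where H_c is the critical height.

FS = 1.67

H_c = (4c'/γ) · sinβ cosφ' / [1 − cos(β − φ')]
    = (4·20.2/18.4) · sin48.2°·cos10.0° / [1 − cos38.2°]
    = 4.391 · 0.7342 / 0.2141 = 15.05 m
FS = H_c / H = 15.05 / 9.0 = 1.673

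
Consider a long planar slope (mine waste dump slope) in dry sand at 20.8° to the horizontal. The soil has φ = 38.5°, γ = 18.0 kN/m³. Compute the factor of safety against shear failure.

For a dry cohesionless infinite slope the factor of safety is FS = tanφ / tanβ.
FS = tan38.5° / tan20.8° = 0.7954 / 0.3799 = 2.094

FS = 2.09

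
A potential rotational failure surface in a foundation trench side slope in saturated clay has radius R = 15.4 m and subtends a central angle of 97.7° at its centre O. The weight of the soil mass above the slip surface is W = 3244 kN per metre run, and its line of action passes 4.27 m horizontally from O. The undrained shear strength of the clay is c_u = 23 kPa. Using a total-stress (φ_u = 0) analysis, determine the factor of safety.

FS = 0.67

Taking moments about the centre O, the resisting moment is provided by the undrained shear strength acting along the arc:
Arc length L_a = R·θ = 15.4·(97.7°·π/180) = 15.4·1.7052 = 26.26 m
M_R = c_u·L_a·R = 23·26.26·15.4 = 9301.2 kN·m/m
M_D = W·d = 3244·4.27 = 13851.9 kN·m/m
FS = M_R / M_D = 9301.2 / 13851.9 = 0.671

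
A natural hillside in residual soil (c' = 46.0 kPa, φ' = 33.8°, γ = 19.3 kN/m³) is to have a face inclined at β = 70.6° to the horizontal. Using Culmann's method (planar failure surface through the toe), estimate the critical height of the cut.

Culmann's analysis gives the critical failure plane at α_cr = (β + φ')/2 = (70.6 + 33.8)/2 = 52.2°, and the critical height
H_c = (4c'/γ) · sinβ cosφ' / [1 − cos(β − φ')]
    = (4·46.0/19.3) · sin70.6°·cos33.8° / [1 − cos(36.8°)]
    = 9.534 · 0.9432·0.8310 / [1 − 0.8007]
    = 9.534 · 0.7838 / 0.1993
    = 37.50 m

H_c = 37.50 m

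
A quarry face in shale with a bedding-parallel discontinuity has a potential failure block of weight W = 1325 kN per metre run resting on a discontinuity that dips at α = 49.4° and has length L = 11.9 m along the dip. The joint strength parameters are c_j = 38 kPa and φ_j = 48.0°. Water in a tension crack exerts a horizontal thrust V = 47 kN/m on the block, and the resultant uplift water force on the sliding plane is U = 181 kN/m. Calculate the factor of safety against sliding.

Resolving the block weight along and normal to the plane and applying the Mohr–Coulomb strength on the joint:
N' = W cosα − U − V sinα = 1325·cos49.4° − 181 − 47·sin49.4° = 645.6 kN/m
Driving force T = W sinα + V cosα = 1325·sin49.4° + 47·cos49.4° = 1036.6 kN/m
Resisting force R = c_j·L + N'·tanφ_j = 38·11.9 + 645.6·tan48.0° = 452.2 + 717.0 = 1169.2 kN/m
FS = R / T = 1169.2 / 1036.6 = 1.128

FS = 1.13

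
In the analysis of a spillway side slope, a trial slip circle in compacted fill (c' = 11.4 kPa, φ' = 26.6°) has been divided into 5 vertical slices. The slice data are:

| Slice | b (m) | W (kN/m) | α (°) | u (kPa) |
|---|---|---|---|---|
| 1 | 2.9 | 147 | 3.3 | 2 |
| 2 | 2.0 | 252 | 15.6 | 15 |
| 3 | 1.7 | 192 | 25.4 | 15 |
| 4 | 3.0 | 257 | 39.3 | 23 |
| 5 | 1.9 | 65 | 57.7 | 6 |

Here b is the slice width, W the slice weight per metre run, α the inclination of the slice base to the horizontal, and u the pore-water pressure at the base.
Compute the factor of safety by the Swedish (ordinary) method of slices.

FS = 1.26

Ordinary method of slices: FS = Σ[c'·Δl_i + (W_i cosα_i − u_i·Δl_i)·tanφ'] / Σ W_i sinα_i, with Δl_i = b_i / cosα_i.
Slice 1: Δl = 2.9/cos3.3° = 2.905 m; N'_1 = 147·cos3.3° − 2·2.905 = 140.9; c'Δl = 33.11; W sinα = 8.5
Slice 2: Δl = 2.0/cos15.6° = 2.076 m; N'_2 = 252·cos15.6° − 15·2.076 = 211.6; c'Δl = 23.67; W sinα = 67.8
Slice 3: Δl = 1.7/cos25.4° = 1.882 m; N'_3 = 192·cos25.4° − 15·1.882 = 145.2; c'Δl = 21.45; W sinα = 82.4
Slice 4: Δl = 3.0/cos39.3° = 3.877 m; N'_4 = 257·cos39.3° − 23·3.877 = 109.7; c'Δl = 44.20; W sinα = 162.8
Slice 5: Δl = 1.9/cos57.7° = 3.556 m; N'_5 = 65·cos57.7° − 6·3.556 = 13.4; c'Δl = 40.54; W sinα = 54.9
Σc'Δl = 163.0 kN/m; ΣN' = 620.8 kN/m; ΣW sinα = 376.3 kN/m
Resisting = 163.0 + 620.8·tan26.6° = 163.0 + 310.9 = 473.9 kN/m
FS = 473.9 / 376.3 = 1.259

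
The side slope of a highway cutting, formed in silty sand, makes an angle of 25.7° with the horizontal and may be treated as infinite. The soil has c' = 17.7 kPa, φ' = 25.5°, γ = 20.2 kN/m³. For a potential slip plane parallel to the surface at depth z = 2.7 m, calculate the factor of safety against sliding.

For an infinite slope with a slip plane parallel to the surface (no pore pressure): FS = [c' + γz cos²β tanφ'] / [γz sinβ cosβ].
γz = 20.2·2.7 = 54.54 kN/m²
Numerator = 17.7 + 54.54·cos²25.7°·tan25.5° = 17.7 + 54.54·0.8119·0.4770 = 38.822 kPa
Denominator = 54.54·sin25.7°·cos25.7° = 54.54·0.4337·0.9011 = 21.312 kPa
FS = 38.822 / 21.312 = 1.822

FS = 1.82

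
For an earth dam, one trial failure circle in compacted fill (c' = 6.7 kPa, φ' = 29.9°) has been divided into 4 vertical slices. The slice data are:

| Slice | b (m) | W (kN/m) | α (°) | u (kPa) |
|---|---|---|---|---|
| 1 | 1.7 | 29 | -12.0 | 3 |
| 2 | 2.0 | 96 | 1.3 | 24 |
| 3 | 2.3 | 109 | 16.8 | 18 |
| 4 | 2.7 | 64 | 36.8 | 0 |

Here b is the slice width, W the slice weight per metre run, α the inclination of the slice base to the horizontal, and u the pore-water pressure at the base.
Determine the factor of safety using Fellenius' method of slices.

Ordinary method of slices: FS = Σ[c'·Δl_i + (W_i cosα_i − u_i·Δl_i)·tanφ'] / Σ W_i sinα_i, with Δl_i = b_i / cosα_i.
Slice 1: Δl = 1.7/cos(-12.0°) = 1.738 m; N'_1 = 29·cos(-12.0°) − 3·1.738 = 23.2; c'Δl = 11.64; W sinα = -6.0
Slice 2: Δl = 2.0/cos1.3° = 2.001 m; N'_2 = 96·cos1.3° − 24·2.001 = 48.0; c'Δl = 13.40; W sinα = 2.2
Slice 3: Δl = 2.3/cos16.8° = 2.403 m; N'_3 = 109·cos16.8° − 18·2.403 = 61.1; c'Δl = 16.10; W sinα = 31.5
Slice 4: Δl = 2.7/cos36.8° = 3.372 m; N'_4 = 64·cos36.8° − 0·3.372 = 51.2; c'Δl = 22.59; W sinα = 38.3
Σc'Δl = 63.7 kN/m; ΣN' = 183.5 kN/m; ΣW sinα = 66.0 kN/m
Resisting = 63.7 + 183.5·tan29.9° = 63.7 + 105.5 = 169.2 kN/m
FS = 169.2 / 66.0 = 2.565

FS = 2.56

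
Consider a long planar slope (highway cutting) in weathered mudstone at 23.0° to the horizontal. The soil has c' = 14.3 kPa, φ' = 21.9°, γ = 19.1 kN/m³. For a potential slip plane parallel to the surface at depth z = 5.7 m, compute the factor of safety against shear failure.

FS = 1.31

For an infinite slope with a slip plane parallel to the surface (no pore pressure): FS = [c' + γz cos²β tanφ'] / [γz sinβ cosβ].
γz = 19.1·5.7 = 108.87 kN/m²
Numerator = 14.3 + 108.87·cos²23.0°·tan21.9° = 14.3 + 108.87·0.8473·0.4020 = 51.384 kPa
Denominator = 108.87·sin23.0°·cos23.0° = 108.87·0.3907·0.9205 = 39.157 kPa
FS = 51.384 / 39.157 = 1.312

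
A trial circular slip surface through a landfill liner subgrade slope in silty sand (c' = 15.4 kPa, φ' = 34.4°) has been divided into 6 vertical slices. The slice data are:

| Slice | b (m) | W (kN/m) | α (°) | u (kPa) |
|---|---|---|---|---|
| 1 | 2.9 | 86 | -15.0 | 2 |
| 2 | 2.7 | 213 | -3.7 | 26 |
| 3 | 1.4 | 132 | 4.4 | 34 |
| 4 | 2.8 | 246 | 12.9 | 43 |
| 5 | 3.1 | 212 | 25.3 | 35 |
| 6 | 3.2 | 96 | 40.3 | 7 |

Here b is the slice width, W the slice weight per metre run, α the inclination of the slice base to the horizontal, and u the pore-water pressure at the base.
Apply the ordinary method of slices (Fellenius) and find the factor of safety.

FS = 3.51

Ordinary method of slices: FS = Σ[c'·Δl_i + (W_i cosα_i − u_i·Δl_i)·tanφ'] / Σ W_i sinα_i, with Δl_i = b_i / cosα_i.
Slice 1: Δl = 2.9/cos(-15.0°) = 3.002 m; N'_1 = 86·cos(-15.0°) − 2·3.002 = 77.1; c'Δl = 46.24; W sinα = -22.3
Slice 2: Δl = 2.7/cos(-3.7°) = 2.706 m; N'_2 = 213·cos(-3.7°) − 26·2.706 = 142.2; c'Δl = 41.67; W sinα = -13.7
Slice 3: Δl = 1.4/cos4.4° = 1.404 m; N'_3 = 132·cos4.4° − 34·1.404 = 83.9; c'Δl = 21.62; W sinα = 10.1
Slice 4: Δl = 2.8/cos12.9° = 2.872 m; N'_4 = 246·cos12.9° − 43·2.872 = 116.3; c'Δl = 44.24; W sinα = 54.9
Slice 5: Δl = 3.1/cos25.3° = 3.429 m; N'_5 = 212·cos25.3° − 35·3.429 = 71.7; c'Δl = 52.80; W sinα = 90.6
Slice 6: Δl = 3.2/cos40.3° = 4.196 m; N'_6 = 96·cos40.3° − 7·4.196 = 43.8; c'Δl = 64.62; W sinα = 62.1
Σc'Δl = 271.2 kN/m; ΣN' = 534.9 kN/m; ΣW sinα = 181.7 kN/m
Resisting = 271.2 + 534.9·tan34.4° = 271.2 + 366.3 = 637.4 kN/m
FS = 637.4 / 181.7 = 3.508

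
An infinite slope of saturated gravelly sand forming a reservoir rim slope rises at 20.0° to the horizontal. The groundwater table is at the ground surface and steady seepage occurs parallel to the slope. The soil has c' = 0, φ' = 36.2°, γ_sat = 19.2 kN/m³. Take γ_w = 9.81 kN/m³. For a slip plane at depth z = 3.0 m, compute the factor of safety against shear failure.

FS = 0.98

With seepage parallel to the slope and the water table at the surface, the effective normal stress on the slip plane uses the buoyant unit weight γ' = γ_sat − γ_w while the driving shear stress uses γ_sat:
FS = [c' + γ' z cos²β tanφ'] / [γ_sat z sinβ cosβ]
(For c' = 0 this reduces to FS = (γ'/γ_sat)·tanφ'/tanβ.)
γ' = 19.2 − 9.81 = 9.39 kN/m³
Numerator = 0.0 + 9.39·3.0·cos²20.0°·tan36.2° = 0.0 + 9.39·3.0·0.8830·0.7319 = 18.206 kPa
Denominator = 19.2·3.0·sin20.0°·cos20.0° = 19.2·3.0·0.3420·0.9397 = 18.512 kPa
FS = 18.206 / 18.512 = 0.983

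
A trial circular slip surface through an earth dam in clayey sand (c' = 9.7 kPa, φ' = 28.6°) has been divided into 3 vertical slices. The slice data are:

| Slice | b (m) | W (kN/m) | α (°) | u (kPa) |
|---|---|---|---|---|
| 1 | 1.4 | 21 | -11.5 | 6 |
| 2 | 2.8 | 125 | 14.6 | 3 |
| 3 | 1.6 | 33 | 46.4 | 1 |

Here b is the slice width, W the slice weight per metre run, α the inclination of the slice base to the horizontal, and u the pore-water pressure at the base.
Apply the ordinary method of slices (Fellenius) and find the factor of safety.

Ordinary method of slices: FS = Σ[c'·Δl_i + (W_i cosα_i − u_i·Δl_i)·tanφ'] / Σ W_i sinα_i, with Δl_i = b_i / cosα_i.
Slice 1: Δl = 1.4/cos(-11.5°) = 1.429 m; N'_1 = 21·cos(-11.5°) − 6·1.429 = 12.0; c'Δl = 13.86; W sinα = -4.2
Slice 2: Δl = 2.8/cos14.6° = 2.893 m; N'_2 = 125·cos14.6° − 3·2.893 = 112.3; c'Δl = 28.07; W sinα = 31.5
Slice 3: Δl = 1.6/cos46.4° = 2.320 m; N'_3 = 33·cos46.4° − 1·2.320 = 20.4; c'Δl = 22.51; W sinα = 23.9
Σc'Δl = 64.4 kN/m; ΣN' = 144.7 kN/m; ΣW sinα = 51.2 kN/m
Resisting = 64.4 + 144.7·tan28.6° = 64.4 + 78.9 = 143.3 kN/m
FS = 143.3 / 51.2 = 2.798

FS = 2.80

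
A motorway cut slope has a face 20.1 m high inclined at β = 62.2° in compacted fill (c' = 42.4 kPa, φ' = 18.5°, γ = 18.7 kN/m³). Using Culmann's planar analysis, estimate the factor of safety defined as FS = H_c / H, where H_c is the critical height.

FS = 1.37

H_c = (4c'/γ) · sinβ cosφ' / [1 − cos(β − φ')]
    = (4·42.4/18.7) · sin62.2°·cos18.5° / [1 − cos43.7°]
    = 9.070 · 0.8389 / 0.2770 = 27.46 m
FS = H_c / H = 27.46 / 20.1 = 1.366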